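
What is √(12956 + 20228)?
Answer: 4*√2074 ≈ 182.16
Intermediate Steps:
√(12956 + 20228) = √33184 = 4*√2074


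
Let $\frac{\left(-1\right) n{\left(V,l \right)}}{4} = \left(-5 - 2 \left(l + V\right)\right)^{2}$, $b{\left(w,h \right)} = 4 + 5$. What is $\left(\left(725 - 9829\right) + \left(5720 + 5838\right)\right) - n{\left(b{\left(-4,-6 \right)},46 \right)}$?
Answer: $55354$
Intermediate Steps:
$b{\left(w,h \right)} = 9$
$n{\left(V,l \right)} = - 4 \left(-5 - 2 V - 2 l\right)^{2}$ ($n{\left(V,l \right)} = - 4 \left(-5 - 2 \left(l + V\right)\right)^{2} = - 4 \left(-5 - 2 \left(V + l\right)\right)^{2} = - 4 \left(-5 - \left(2 V + 2 l\right)\right)^{2} = - 4 \left(-5 - 2 V - 2 l\right)^{2}$)
$\left(\left(725 - 9829\right) + \left(5720 + 5838\right)\right) - n{\left(b{\left(-4,-6 \right)},46 \right)} = \left(\left(725 - 9829\right) + \left(5720 + 5838\right)\right) - - 4 \left(5 + 2 \cdot 9 + 2 \cdot 46\right)^{2} = \left(-9104 + 11558\right) - - 4 \left(5 + 18 + 92\right)^{2} = 2454 - - 4 \cdot 115^{2} = 2454 - \left(-4\right) 13225 = 2454 - -52900 = 2454 + 52900 = 55354$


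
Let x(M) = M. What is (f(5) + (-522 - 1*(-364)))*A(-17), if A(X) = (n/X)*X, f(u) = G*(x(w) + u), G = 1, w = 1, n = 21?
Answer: -3192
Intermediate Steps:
f(u) = 1 + u (f(u) = 1*(1 + u) = 1 + u)
A(X) = 21 (A(X) = (21/X)*X = 21)
(f(5) + (-522 - 1*(-364)))*A(-17) = ((1 + 5) + (-522 - 1*(-364)))*21 = (6 + (-522 + 364))*21 = (6 - 158)*21 = -152*21 = -3192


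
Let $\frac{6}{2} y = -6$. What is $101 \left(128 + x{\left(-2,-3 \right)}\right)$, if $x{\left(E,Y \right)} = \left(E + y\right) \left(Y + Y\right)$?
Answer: $15352$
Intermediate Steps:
$y = -2$ ($y = \frac{1}{3} \left(-6\right) = -2$)
$x{\left(E,Y \right)} = 2 Y \left(-2 + E\right)$ ($x{\left(E,Y \right)} = \left(E - 2\right) \left(Y + Y\right) = \left(-2 + E\right) 2 Y = 2 Y \left(-2 + E\right)$)
$101 \left(128 + x{\left(-2,-3 \right)}\right) = 101 \left(128 + 2 \left(-3\right) \left(-2 - 2\right)\right) = 101 \left(128 + 2 \left(-3\right) \left(-4\right)\right) = 101 \left(128 + 24\right) = 101 \cdot 152 = 15352$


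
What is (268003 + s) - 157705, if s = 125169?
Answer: 235467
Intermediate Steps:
(268003 + s) - 157705 = (268003 + 125169) - 157705 = 393172 - 157705 = 235467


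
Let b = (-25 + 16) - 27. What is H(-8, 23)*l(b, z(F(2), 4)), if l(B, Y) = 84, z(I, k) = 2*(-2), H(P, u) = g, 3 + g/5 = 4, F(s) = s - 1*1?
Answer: 420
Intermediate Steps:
F(s) = -1 + s (F(s) = s - 1 = -1 + s)
b = -36 (b = -9 - 27 = -36)
g = 5 (g = -15 + 5*4 = -15 + 20 = 5)
H(P, u) = 5
z(I, k) = -4
H(-8, 23)*l(b, z(F(2), 4)) = 5*84 = 420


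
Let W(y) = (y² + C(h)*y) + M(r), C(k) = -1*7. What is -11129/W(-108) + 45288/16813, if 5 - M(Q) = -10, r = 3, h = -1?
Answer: 22120259/12298215 ≈ 1.7987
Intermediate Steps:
M(Q) = 15 (M(Q) = 5 - 1*(-10) = 5 + 10 = 15)
C(k) = -7
W(y) = 15 + y² - 7*y (W(y) = (y² - 7*y) + 15 = 15 + y² - 7*y)
-11129/W(-108) + 45288/16813 = -11129/(15 + (-108)² - 7*(-108)) + 45288/16813 = -11129/(15 + 11664 + 756) + 45288*(1/16813) = -11129/12435 + 2664/989 = 22120259/12298215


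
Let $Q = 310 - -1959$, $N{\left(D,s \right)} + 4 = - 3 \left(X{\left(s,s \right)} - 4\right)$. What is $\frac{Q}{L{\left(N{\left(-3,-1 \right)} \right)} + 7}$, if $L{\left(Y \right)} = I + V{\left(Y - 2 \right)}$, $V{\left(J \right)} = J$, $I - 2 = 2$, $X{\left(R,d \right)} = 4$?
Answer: $\frac{2269}{5} \approx 453.8$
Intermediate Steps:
$I = 4$ ($I = 2 + 2 = 4$)
$N{\left(D,s \right)} = -4$ ($N{\left(D,s \right)} = -4 - 3 \left(4 - 4\right) = -4 - 0 = -4 + 0 = -4$)
$Q = 2269$ ($Q = 310 + 1959 = 2269$)
$L{\left(Y \right)} = 2 + Y$ ($L{\left(Y \right)} = 4 + \left(Y - 2\right) = 4 + \left(-2 + Y\right) = 2 + Y$)
$\frac{Q}{L{\left(N{\left(-3,-1 \right)} \right)} + 7} = \frac{1}{\left(2 - 4\right) + 7} \cdot 2269 = \frac{1}{-2 + 7} \cdot 2269 = \frac{1}{5} \cdot 2269 = \frac{2269}{5}$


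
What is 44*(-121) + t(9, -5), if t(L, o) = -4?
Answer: -5328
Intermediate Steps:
44*(-121) + t(9, -5) = 44*(-121) - 4 = -5324 - 4 = -5328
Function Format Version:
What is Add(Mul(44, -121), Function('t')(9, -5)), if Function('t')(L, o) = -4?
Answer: -5328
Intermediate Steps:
Add(Mul(44, -121), Function('t')(9, -5)) = Add(Mul(44, -121), -4) = Add(-5324, -4) = -5328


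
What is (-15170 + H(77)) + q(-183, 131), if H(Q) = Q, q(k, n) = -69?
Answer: -15162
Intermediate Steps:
(-15170 + H(77)) + q(-183, 131) = (-15170 + 77) - 69 = -15093 - 69 = -15162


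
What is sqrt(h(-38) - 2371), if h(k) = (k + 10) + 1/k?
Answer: I*sqrt(3464194)/38 ≈ 48.98*I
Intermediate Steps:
h(k) = 10 + k + 1/k (h(k) = (10 + k) + 1/k = 10 + k + 1/k)
sqrt(h(-38) - 2371) = sqrt((10 - 38 + 1/(-38)) - 2371) = sqrt((10 - 38 - 1/38) - 2371) = sqrt(-1065/38 - 2371) = sqrt(-91163/38) = I*sqrt(3464194)/38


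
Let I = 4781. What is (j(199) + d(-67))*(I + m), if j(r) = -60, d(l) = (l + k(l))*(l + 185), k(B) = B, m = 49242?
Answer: -857453056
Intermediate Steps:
d(l) = 2*l*(185 + l) (d(l) = (l + l)*(l + 185) = (2*l)*(185 + l) = 2*l*(185 + l))
(j(199) + d(-67))*(I + m) = (-60 + 2*(-67)*(185 - 67))*(4781 + 49242) = (-60 + 2*(-67)*118)*54023 = (-60 - 15812)*54023 = -15872*54023 = -857453056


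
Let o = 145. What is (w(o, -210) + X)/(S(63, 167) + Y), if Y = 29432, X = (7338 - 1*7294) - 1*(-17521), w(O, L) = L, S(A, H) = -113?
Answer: 5785/9773 ≈ 0.59194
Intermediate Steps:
X = 17565 (X = (7338 - 7294) + 17521 = 44 + 17521 = 17565)
(w(o, -210) + X)/(S(63, 167) + Y) = (-210 + 17565)/(-113 + 29432) = 17355/29319 = 17355*(1/29319) = 5785/9773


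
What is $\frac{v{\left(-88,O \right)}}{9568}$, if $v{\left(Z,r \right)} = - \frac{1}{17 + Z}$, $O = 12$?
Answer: $\frac{1}{679328} \approx 1.472 \cdot 10^{-6}$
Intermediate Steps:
$\frac{v{\left(-88,O \right)}}{9568} = \frac{\left(-1\right) \frac{1}{17 - 88}}{9568} = - \frac{1}{-71} \cdot \frac{1}{9568} = \left(-1\right) \left(- \frac{1}{71}\right) \frac{1}{9568} = \frac{1}{71} \cdot \frac{1}{9568} = \frac{1}{679328}$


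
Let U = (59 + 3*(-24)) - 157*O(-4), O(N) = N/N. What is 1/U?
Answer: -1/170 ≈ -0.0058824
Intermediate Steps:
O(N) = 1
U = -170 (U = (59 + 3*(-24)) - 157*1 = (59 - 72) - 157 = -13 - 157 = -170)
1/U = 1/(-170) = -1/170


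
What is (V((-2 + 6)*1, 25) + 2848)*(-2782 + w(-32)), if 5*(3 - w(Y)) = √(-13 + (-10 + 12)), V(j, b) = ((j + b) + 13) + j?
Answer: -8042426 - 2894*I*√11/5 ≈ -8.0424e+6 - 1919.7*I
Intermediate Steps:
V(j, b) = 13 + b + 2*j (V(j, b) = ((b + j) + 13) + j = (13 + b + j) + j = 13 + b + 2*j)
w(Y) = 3 - I*√11/5 (w(Y) = 3 - √(-13 + (-10 + 12))/5 = 3 - √(-13 + 2)/5 = 3 - I*√11/5)
(V((-2 + 6)*1, 25) + 2848)*(-2782 + w(-32)) = ((13 + 25 + 2*((-2 + 6)*1)) + 2848)*(-2782 + (3 - I*√11/5)) = ((13 + 25 + 2*(4*1)) + 2848)*(-2779 - I*√11/5) = ((13 + 25 + 2*4) + 2848)*(-2779 - I*√11/5) = ((13 + 25 + 8) + 2848)*(-2779 - I*√11/5) = (46 + 2848)*(-2779 - I*√11/5) = 2894*(-2779 - I*√11/5) = -8042426 - 2894*I*√11/5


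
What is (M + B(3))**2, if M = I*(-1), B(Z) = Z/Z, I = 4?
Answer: 9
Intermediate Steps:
B(Z) = 1
M = -4 (M = 4*(-1) = -4)
(M + B(3))**2 = (-4 + 1)**2 = (-3)**2 = 9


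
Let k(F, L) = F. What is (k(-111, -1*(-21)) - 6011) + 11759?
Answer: 5637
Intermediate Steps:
(k(-111, -1*(-21)) - 6011) + 11759 = (-111 - 6011) + 11759 = -6122 + 11759 = 5637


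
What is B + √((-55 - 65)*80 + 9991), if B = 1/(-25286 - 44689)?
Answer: -1/69975 + √391 ≈ 19.774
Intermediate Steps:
B = -1/69975 (B = 1/(-69975) = -1/69975 ≈ -1.4291e-5)
B + √((-55 - 65)*80 + 9991) = -1/69975 + √((-55 - 65)*80 + 9991) = -1/69975 + √(-120*80 + 9991) = -1/69975 + √(-9600 + 9991) = -1/69975 + √391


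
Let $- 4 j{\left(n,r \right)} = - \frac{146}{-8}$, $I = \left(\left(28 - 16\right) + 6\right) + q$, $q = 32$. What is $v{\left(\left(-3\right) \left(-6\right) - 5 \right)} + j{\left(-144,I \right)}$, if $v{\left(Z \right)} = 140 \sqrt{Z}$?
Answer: $- \frac{73}{16} + 140 \sqrt{13} \approx 500.21$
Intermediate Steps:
$I = 50$ ($I = \left(\left(28 - 16\right) + 6\right) + 32 = \left(12 + 6\right) + 32 = 18 + 32 = 50$)
$j{\left(n,r \right)} = - \frac{73}{16}$ ($j{\left(n,r \right)} = - \frac{\left(-146\right) \frac{1}{-8}}{4} = - \frac{\left(-146\right) \left(- \frac{1}{8}\right)}{4} = \left(- \frac{1}{4}\right) \frac{73}{4} = - \frac{73}{16}$)
$v{\left(\left(-3\right) \left(-6\right) - 5 \right)} + j{\left(-144,I \right)} = 140 \sqrt{\left(-3\right) \left(-6\right) - 5} - \frac{73}{16} = 140 \sqrt{18 - 5} - \frac{73}{16} = 140 \sqrt{13} - \frac{73}{16} = - \frac{73}{16} + 140 \sqrt{13}$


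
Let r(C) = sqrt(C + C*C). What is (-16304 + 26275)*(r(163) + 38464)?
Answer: 383524544 + 19942*sqrt(6683) ≈ 3.8515e+8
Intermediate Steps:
r(C) = sqrt(C + C**2)
(-16304 + 26275)*(r(163) + 38464) = (-16304 + 26275)*(sqrt(163*(1 + 163)) + 38464) = 9971*(sqrt(163*164) + 38464) = 9971*(sqrt(26732) + 38464) = 9971*(2*sqrt(6683) + 38464) = 9971*(38464 + 2*sqrt(6683)) = 383524544 + 19942*sqrt(6683)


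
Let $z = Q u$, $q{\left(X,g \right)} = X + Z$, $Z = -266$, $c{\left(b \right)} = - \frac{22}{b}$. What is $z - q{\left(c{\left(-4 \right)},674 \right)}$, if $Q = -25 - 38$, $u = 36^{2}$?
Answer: $- \frac{162775}{2} \approx -81388.0$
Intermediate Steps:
$u = 1296$
$Q = -63$
$q{\left(X,g \right)} = -266 + X$ ($q{\left(X,g \right)} = X - 266 = -266 + X$)
$z = -81648$ ($z = \left(-63\right) 1296 = -81648$)
$z - q{\left(c{\left(-4 \right)},674 \right)} = -81648 - \left(-266 - \frac{22}{-4}\right) = -81648 - \left(-266 - - \frac{11}{2}\right) = -81648 - \left(-266 + \frac{11}{2}\right) = -81648 - - \frac{521}{2} = -81648 + \frac{521}{2} = - \frac{162775}{2}$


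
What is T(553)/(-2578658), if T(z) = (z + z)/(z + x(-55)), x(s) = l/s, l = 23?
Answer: -30415/39185286968 ≈ -7.7618e-7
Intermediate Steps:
x(s) = 23/s
T(z) = 2*z/(-23/55 + z) (T(z) = (z + z)/(z + 23/(-55)) = (2*z)/(z + 23*(-1/55)) = (2*z)/(z - 23/55) = (2*z)/(-23/55 + z) = 2*z/(-23/55 + z))
T(553)/(-2578658) = (110*553/(-23 + 55*553))/(-2578658) = (110*553/(-23 + 30415))*(-1/2578658) = (110*553/30392)*(-1/2578658) = (110*553*(1/30392))*(-1/2578658) = (30415/15196)*(-1/2578658) = -30415/39185286968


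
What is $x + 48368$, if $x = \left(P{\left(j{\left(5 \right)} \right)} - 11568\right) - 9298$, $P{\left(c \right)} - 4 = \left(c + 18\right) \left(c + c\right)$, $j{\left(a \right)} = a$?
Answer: $27736$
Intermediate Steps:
$P{\left(c \right)} = 4 + 2 c \left(18 + c\right)$ ($P{\left(c \right)} = 4 + \left(c + 18\right) \left(c + c\right) = 4 + \left(18 + c\right) 2 c = 4 + 2 c \left(18 + c\right)$)
$x = -20632$ ($x = \left(\left(4 + 2 \cdot 5^{2} + 36 \cdot 5\right) - 11568\right) - 9298 = \left(\left(4 + 2 \cdot 25 + 180\right) - 11568\right) - 9298 = \left(\left(4 + 50 + 180\right) - 11568\right) - 9298 = \left(234 - 11568\right) - 9298 = -11334 - 9298 = -20632$)
$x + 48368 = -20632 + 48368 = 27736$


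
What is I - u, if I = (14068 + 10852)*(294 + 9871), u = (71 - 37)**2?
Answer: 253310644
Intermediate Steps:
u = 1156 (u = 34**2 = 1156)
I = 253311800 (I = 24920*10165 = 253311800)
I - u = 253311800 - 1*1156 = 253311800 - 1156 = 253310644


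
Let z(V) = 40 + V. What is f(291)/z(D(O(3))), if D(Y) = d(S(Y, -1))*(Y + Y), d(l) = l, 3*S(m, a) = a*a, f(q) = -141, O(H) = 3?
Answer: -47/14 ≈ -3.3571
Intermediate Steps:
S(m, a) = a**2/3 (S(m, a) = (a*a)/3 = a**2/3)
D(Y) = 2*Y/3 (D(Y) = ((1/3)*(-1)**2)*(Y + Y) = ((1/3)*1)*(2*Y) = (2*Y)/3 = 2*Y/3)
f(291)/z(D(O(3))) = -141/(40 + (2/3)*3) = -141/(40 + 2) = -141/42 = -141*1/42 = -47/14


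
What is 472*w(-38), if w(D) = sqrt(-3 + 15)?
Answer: 944*sqrt(3) ≈ 1635.1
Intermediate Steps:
w(D) = 2*sqrt(3) (w(D) = sqrt(12) = 2*sqrt(3))
472*w(-38) = 472*(2*sqrt(3)) = 944*sqrt(3)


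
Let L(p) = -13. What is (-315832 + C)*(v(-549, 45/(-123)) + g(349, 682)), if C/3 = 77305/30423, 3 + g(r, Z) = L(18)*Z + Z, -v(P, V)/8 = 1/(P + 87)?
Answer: 2019021891271117/780857 ≈ 2.5856e+9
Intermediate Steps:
v(P, V) = -8/(87 + P) (v(P, V) = -8/(P + 87) = -8/(87 + P))
g(r, Z) = -3 - 12*Z (g(r, Z) = -3 + (-13*Z + Z) = -3 - 12*Z)
C = 77305/10141 (C = 3*(77305/30423) = 77305/10141 ≈ 7.6230)
(-315832 + C)*(v(-549, 45/(-123)) + g(349, 682)) = (-315832 + 77305/10141)*(-8/(87 - 549) + (-3 - 12*682)) = -3202775007*(-8/(-462) + (-3 - 8184))/10141 = -3202775007*(-8*(-1/462) - 8187)/10141 = -3202775007*(4/231 - 8187)/10141 = -3202775007/10141*(-1891193/231) = 2019021891271117/780857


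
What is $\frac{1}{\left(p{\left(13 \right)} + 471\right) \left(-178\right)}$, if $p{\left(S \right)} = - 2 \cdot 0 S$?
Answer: $- \frac{1}{83838} \approx -1.1928 \cdot 10^{-5}$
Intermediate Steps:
$p{\left(S \right)} = 0$ ($p{\left(S \right)} = \left(-1\right) 0 S = 0 S = 0$)
$\frac{1}{\left(p{\left(13 \right)} + 471\right) \left(-178\right)} = \frac{1}{\left(0 + 471\right) \left(-178\right)} = \frac{1}{471 \left(-178\right)} = \frac{1}{-83838} = - \frac{1}{83838}$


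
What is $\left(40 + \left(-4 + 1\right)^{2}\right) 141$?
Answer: $6909$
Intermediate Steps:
$\left(40 + \left(-4 + 1\right)^{2}\right) 141 = \left(40 + \left(-3\right)^{2}\right) 141 = \left(40 + 9\right) 141 = 49 \cdot 141 = 6909$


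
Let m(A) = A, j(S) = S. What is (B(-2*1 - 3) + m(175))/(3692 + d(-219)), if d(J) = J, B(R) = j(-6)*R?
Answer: 205/3473 ≈ 0.059027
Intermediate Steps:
B(R) = -6*R
(B(-2*1 - 3) + m(175))/(3692 + d(-219)) = (-6*(-2*1 - 3) + 175)/(3692 - 219) = (-6*(-2 - 3) + 175)/3473 = (-6*(-5) + 175)*(1/3473) = (30 + 175)*(1/3473) = 205*(1/3473) = 205/3473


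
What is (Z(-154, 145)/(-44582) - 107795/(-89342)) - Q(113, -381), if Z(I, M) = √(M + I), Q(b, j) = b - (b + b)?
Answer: 10203441/89342 - 3*I/44582 ≈ 114.21 - 6.7292e-5*I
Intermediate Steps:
Q(b, j) = -b (Q(b, j) = b - 2*b = -b)
Z(I, M) = √(I + M)
(Z(-154, 145)/(-44582) - 107795/(-89342)) - Q(113, -381) = (√(-154 + 145)/(-44582) - 107795/(-89342)) - (-1)*113 = (√(-9)*(-1/44582) - 107795*(-1/89342)) - 1*(-113) = ((3*I)*(-1/44582) + 107795/89342) + 113 = (-3*I/44582 + 107795/89342) + 113 = (107795/89342 - 3*I/44582) + 113 = 10203441/89342 - 3*I/44582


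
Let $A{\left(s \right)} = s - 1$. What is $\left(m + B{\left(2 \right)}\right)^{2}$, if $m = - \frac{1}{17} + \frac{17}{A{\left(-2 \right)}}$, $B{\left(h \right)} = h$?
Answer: $\frac{36100}{2601} \approx 13.879$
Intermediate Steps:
$A{\left(s \right)} = -1 + s$
$m = - \frac{292}{51}$ ($m = - \frac{1}{17} + \frac{17}{-1 - 2} = \left(-1\right) \frac{1}{17} + \frac{17}{-3} = - \frac{1}{17} + 17 \left(- \frac{1}{3}\right) = - \frac{1}{17} - \frac{17}{3} = - \frac{292}{51} \approx -5.7255$)
$\left(m + B{\left(2 \right)}\right)^{2} = \left(- \frac{292}{51} + 2\right)^{2} = \left(- \frac{190}{51}\right)^{2} = \frac{36100}{2601}$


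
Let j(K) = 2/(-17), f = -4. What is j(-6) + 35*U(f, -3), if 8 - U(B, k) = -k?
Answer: 2973/17 ≈ 174.88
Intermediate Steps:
U(B, k) = 8 + k (U(B, k) = 8 - (-1)*k = 8 + k)
j(K) = -2/17 (j(K) = 2*(-1/17) = -2/17)
j(-6) + 35*U(f, -3) = -2/17 + 35*(8 - 3) = -2/17 + 35*5 = -2/17 + 175 = 2973/17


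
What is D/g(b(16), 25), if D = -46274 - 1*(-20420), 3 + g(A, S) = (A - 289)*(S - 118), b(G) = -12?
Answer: -4309/4665 ≈ -0.92369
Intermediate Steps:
g(A, S) = -3 + (-289 + A)*(-118 + S) (g(A, S) = -3 + (A - 289)*(S - 118) = -3 + (-289 + A)*(-118 + S))
D = -25854 (D = -46274 + 20420 = -25854)
D/g(b(16), 25) = -25854/(34099 - 289*25 - 118*(-12) - 12*25) = -25854/(34099 - 7225 + 1416 - 300) = -25854/27990 = -25854*1/27990 = -4309/4665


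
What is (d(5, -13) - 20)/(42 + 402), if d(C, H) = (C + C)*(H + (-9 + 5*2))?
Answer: -35/111 ≈ -0.31532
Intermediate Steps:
d(C, H) = 2*C*(1 + H) (d(C, H) = (2*C)*(H + (-9 + 10)) = (2*C)*(H + 1) = (2*C)*(1 + H) = 2*C*(1 + H))
(d(5, -13) - 20)/(42 + 402) = (2*5*(1 - 13) - 20)/(42 + 402) = (2*5*(-12) - 20)/444 = (-120 - 20)*(1/444) = -140*1/444 = -35/111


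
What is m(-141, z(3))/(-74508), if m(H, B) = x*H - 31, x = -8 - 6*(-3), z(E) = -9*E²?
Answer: 1441/74508 ≈ 0.019340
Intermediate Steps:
x = 10 (x = -8 + 18 = 10)
m(H, B) = -31 + 10*H (m(H, B) = 10*H - 31 = -31 + 10*H)
m(-141, z(3))/(-74508) = (-31 + 10*(-141))/(-74508) = (-31 - 1410)*(-1/74508) = -1441*(-1/74508) = 1441/74508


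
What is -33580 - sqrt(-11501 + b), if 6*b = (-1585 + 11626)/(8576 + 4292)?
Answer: -33580 - I*sqrt(1904376426826)/12868 ≈ -33580.0 - 107.24*I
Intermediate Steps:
b = 3347/25736 (b = ((-1585 + 11626)/(8576 + 4292))/6 = (10041/12868)/6 = (10041*(1/12868))/6 = (1/6)*(10041/12868) = 3347/25736 ≈ 0.13005)
-33580 - sqrt(-11501 + b) = -33580 - sqrt(-11501 + 3347/25736) = -33580 - sqrt(-295986389/25736) = -33580 - I*sqrt(1904376426826)/12868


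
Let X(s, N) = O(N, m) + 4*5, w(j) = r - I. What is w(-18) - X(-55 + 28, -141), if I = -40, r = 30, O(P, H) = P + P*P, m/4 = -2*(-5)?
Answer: -19690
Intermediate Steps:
m = 40 (m = 4*(-2*(-5)) = 4*10 = 40)
O(P, H) = P + P²
w(j) = 70 (w(j) = 30 - 1*(-40) = 30 + 40 = 70)
X(s, N) = 20 + N*(1 + N) (X(s, N) = N*(1 + N) + 4*5 = N*(1 + N) + 20 = 20 + N*(1 + N))
w(-18) - X(-55 + 28, -141) = 70 - (20 - 141*(1 - 141)) = 70 - (20 - 141*(-140)) = 70 - (20 + 19740) = 70 - 1*19760 = 70 - 19760 = -19690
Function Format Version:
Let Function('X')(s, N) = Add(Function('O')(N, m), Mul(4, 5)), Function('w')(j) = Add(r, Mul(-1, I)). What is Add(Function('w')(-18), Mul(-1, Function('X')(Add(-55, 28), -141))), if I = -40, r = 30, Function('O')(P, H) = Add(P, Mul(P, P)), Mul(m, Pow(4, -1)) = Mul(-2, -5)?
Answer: -19690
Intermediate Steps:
m = 40 (m = Mul(4, Mul(-2, -5)) = Mul(4, 10) = 40)
Function('O')(P, H) = Add(P, Pow(P, 2))
Function('w')(j) = 70 (Function('w')(j) = Add(30, Mul(-1, -40)) = Add(30, 40) = 70)
Function('X')(s, N) = Add(20, Mul(N, Add(1, N))) (Function('X')(s, N) = Add(Mul(N, Add(1, N)), Mul(4, 5)) = Add(Mul(N, Add(1, N)), 20) = Add(20, Mul(N, Add(1, N))))
Add(Function('w')(-18), Mul(-1, Function('X')(Add(-55, 28), -141))) = Add(70, Mul(-1, Add(20, Mul(-141, Add(1, -141))))) = Add(70, Mul(-1, Add(20, Mul(-141, -140)))) = Add(70, Mul(-1, Add(20, 19740))) = Add(70, Mul(-1, 19760)) = Add(70, -19760) = -19690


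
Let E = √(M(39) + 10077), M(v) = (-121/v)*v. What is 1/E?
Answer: √2489/4978 ≈ 0.010022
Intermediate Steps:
M(v) = -121
E = 2*√2489 (E = √(-121 + 10077) = √9956 = 2*√2489 ≈ 99.780)
1/E = 1/(2*√2489) = √2489/4978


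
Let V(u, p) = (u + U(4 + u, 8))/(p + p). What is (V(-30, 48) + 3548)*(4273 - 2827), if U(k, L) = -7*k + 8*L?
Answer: 10267323/2 ≈ 5.1337e+6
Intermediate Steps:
V(u, p) = (36 - 6*u)/(2*p) (V(u, p) = (u + (-7*(4 + u) + 8*8))/(p + p) = (u + ((-28 - 7*u) + 64))/((2*p)) = (u + (36 - 7*u))*(1/(2*p)) = (36 - 6*u)*(1/(2*p)) = (36 - 6*u)/(2*p))
(V(-30, 48) + 3548)*(4273 - 2827) = (3*(6 - 1*(-30))/48 + 3548)*(4273 - 2827) = (3*(1/48)*(6 + 30) + 3548)*1446 = (3*(1/48)*36 + 3548)*1446 = (9/4 + 3548)*1446 = (14201/4)*1446 = 10267323/2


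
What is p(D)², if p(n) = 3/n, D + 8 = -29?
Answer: 9/1369 ≈ 0.0065741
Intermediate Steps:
D = -37 (D = -8 - 29 = -37)
p(D)² = (3/(-37))² = (3*(-1/37))² = (-3/37)² = 9/1369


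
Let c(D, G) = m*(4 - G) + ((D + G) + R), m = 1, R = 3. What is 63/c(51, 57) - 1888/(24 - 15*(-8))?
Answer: -6277/522 ≈ -12.025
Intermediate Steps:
c(D, G) = 7 + D (c(D, G) = 1*(4 - G) + ((D + G) + 3) = (4 - G) + (3 + D + G) = 7 + D)
63/c(51, 57) - 1888/(24 - 15*(-8)) = 63/(7 + 51) - 1888/(24 - 15*(-8)) = 63/58 - 1888/(24 + 120) = 63*(1/58) - 1888/144 = 63/58 - 1888*1/144 = 63/58 - 118/9 = -6277/522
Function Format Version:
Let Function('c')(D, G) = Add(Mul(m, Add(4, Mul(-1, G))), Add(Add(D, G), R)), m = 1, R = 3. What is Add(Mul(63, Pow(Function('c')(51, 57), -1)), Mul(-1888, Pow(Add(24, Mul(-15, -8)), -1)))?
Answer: Rational(-6277, 522) ≈ -12.025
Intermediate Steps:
Function('c')(D, G) = Add(7, D) (Function('c')(D, G) = Add(Mul(1, Add(4, Mul(-1, G))), Add(Add(D, G), 3)) = Add(Add(4, Mul(-1, G)), Add(3, D, G)) = Add(7, D))
Add(Mul(63, Pow(Function('c')(51, 57), -1)), Mul(-1888, Pow(Add(24, Mul(-15, -8)), -1))) = Add(Mul(63, Pow(Add(7, 51), -1)), Mul(-1888, Pow(Add(24, Mul(-15, -8)), -1))) = Add(Mul(63, Pow(58, -1)), Mul(-1888, Pow(Add(24, 120), -1))) = Add(Mul(63, Rational(1, 58)), Mul(-1888, Pow(144, -1))) = Add(Rational(63, 58), Mul(-1888, Rational(1, 144))) = Add(Rational(63, 58), Rational(-118, 9)) = Rational(-6277, 522)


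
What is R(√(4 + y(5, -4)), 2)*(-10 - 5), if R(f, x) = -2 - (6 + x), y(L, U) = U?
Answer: 150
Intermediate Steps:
R(f, x) = -8 - x (R(f, x) = -2 + (-6 - x) = -8 - x)
R(√(4 + y(5, -4)), 2)*(-10 - 5) = (-8 - 1*2)*(-10 - 5) = (-8 - 2)*(-15) = -10*(-15) = 150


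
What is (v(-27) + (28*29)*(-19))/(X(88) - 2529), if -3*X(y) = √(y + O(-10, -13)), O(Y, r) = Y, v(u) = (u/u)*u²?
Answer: 111521313/19187497 - 14699*√78/19187497 ≈ 5.8054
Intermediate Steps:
v(u) = u² (v(u) = 1*u² = u²)
X(y) = -√(-10 + y)/3 (X(y) = -√(y - 10)/3 = -√(-10 + y)/3)
(v(-27) + (28*29)*(-19))/(X(88) - 2529) = ((-27)² + (28*29)*(-19))/(-√(-10 + 88)/3 - 2529) = (729 + 812*(-19))/(-√78/3 - 2529) = (729 - 15428)/(-2529 - √78/3) = -14699/(-2529 - √78/3)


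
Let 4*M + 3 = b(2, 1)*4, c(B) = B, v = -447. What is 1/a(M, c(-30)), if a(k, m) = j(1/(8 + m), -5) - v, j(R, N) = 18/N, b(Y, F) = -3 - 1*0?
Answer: 5/2217 ≈ 0.0022553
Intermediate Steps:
b(Y, F) = -3 (b(Y, F) = -3 + 0 = -3)
M = -15/4 (M = -¾ + (-3*4)/4 = -¾ + (¼)*(-12) = -¾ - 3 = -15/4 ≈ -3.7500)
a(k, m) = 2217/5 (a(k, m) = 18/(-5) - 1*(-447) = 18*(-⅕) + 447 = -18/5 + 447 = 2217/5)
1/a(M, c(-30)) = 1/(2217/5) = 5/2217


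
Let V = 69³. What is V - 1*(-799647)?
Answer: 1128156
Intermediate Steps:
V = 328509
V - 1*(-799647) = 328509 - 1*(-799647) = 328509 + 799647 = 1128156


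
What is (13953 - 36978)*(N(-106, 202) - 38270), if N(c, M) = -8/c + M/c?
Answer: 46704071175/53 ≈ 8.8121e+8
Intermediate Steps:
(13953 - 36978)*(N(-106, 202) - 38270) = (13953 - 36978)*((-8 + 202)/(-106) - 38270) = -23025*(-1/106*194 - 38270) = -23025*(-97/53 - 38270) = -23025*(-2028407/53) = 46704071175/53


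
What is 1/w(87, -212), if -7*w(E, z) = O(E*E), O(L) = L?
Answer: -7/7569 ≈ -0.00092482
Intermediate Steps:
w(E, z) = -E²/7 (w(E, z) = -E*E/7 = -E²/7)
1/w(87, -212) = 1/(-⅐*87²) = 1/(-⅐*7569) = 1/(-7569/7) = -7/7569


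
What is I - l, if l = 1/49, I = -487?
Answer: -23864/49 ≈ -487.02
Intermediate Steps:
l = 1/49 ≈ 0.020408
I - l = -487 - 1*1/49 = -487 - 1/49 = -23864/49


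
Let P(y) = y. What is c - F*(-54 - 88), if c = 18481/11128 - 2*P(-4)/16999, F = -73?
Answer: -1960568815609/189164872 ≈ -10364.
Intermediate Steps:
c = 314247543/189164872 (c = 18481/11128 - 2*(-4)/16999 = 18481*(1/11128) + 8*(1/16999) = 18481/11128 + 8/16999 = 314247543/189164872 ≈ 1.6612)
c - F*(-54 - 88) = 314247543/189164872 - (-73)*(-54 - 88) = 314247543/189164872 - (-73)*(-142) = 314247543/189164872 - 1*10366 = 314247543/189164872 - 10366 = -1960568815609/189164872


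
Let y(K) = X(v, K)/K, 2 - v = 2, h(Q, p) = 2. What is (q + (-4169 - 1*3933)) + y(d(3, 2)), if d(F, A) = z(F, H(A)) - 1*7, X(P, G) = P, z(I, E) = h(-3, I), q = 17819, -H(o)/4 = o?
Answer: 9717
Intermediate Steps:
v = 0 (v = 2 - 1*2 = 2 - 2 = 0)
H(o) = -4*o
z(I, E) = 2
d(F, A) = -5 (d(F, A) = 2 - 1*7 = 2 - 7 = -5)
y(K) = 0 (y(K) = 0/K = 0)
(q + (-4169 - 1*3933)) + y(d(3, 2)) = (17819 + (-4169 - 1*3933)) + 0 = (17819 + (-4169 - 3933)) + 0 = (17819 - 8102) + 0 = 9717 + 0 = 9717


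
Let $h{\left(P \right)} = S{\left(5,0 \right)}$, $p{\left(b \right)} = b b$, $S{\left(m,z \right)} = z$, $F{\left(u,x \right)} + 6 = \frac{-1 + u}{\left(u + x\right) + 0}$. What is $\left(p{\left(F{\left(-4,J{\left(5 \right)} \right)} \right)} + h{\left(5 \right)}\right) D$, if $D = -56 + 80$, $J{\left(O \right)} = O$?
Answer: $2904$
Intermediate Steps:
$F{\left(u,x \right)} = -6 + \frac{-1 + u}{u + x}$ ($F{\left(u,x \right)} = -6 + \frac{-1 + u}{\left(u + x\right) + 0} = -6 + \frac{-1 + u}{u + x}$)
$p{\left(b \right)} = b^{2}$
$h{\left(P \right)} = 0$
$D = 24$
$\left(p{\left(F{\left(-4,J{\left(5 \right)} \right)} \right)} + h{\left(5 \right)}\right) D = \left(\left(\frac{-1 - 30 - -20}{-4 + 5}\right)^{2} + 0\right) 24 = \left(\left(\frac{-1 - 30 + 20}{1}\right)^{2} + 0\right) 24 = \left(\left(1 \left(-11\right)\right)^{2} + 0\right) 24 = \left(\left(-11\right)^{2} + 0\right) 24 = \left(121 + 0\right) 24 = 121 \cdot 24 = 2904$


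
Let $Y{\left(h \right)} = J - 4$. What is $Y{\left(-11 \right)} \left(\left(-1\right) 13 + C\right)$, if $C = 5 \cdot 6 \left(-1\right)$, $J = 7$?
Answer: $-129$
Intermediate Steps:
$C = -30$ ($C = 30 \left(-1\right) = -30$)
$Y{\left(h \right)} = 3$ ($Y{\left(h \right)} = 7 - 4 = 3$)
$Y{\left(-11 \right)} \left(\left(-1\right) 13 + C\right) = 3 \left(\left(-1\right) 13 - 30\right) = 3 \left(-13 - 30\right) = 3 \left(-43\right) = -129$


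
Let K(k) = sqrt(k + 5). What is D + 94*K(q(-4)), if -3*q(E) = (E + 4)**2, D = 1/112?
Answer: 1/112 + 94*sqrt(5) ≈ 210.20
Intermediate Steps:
D = 1/112 ≈ 0.0089286
q(E) = -(4 + E)**2/3 (q(E) = -(E + 4)**2/3 = -(4 + E)**2/3)
K(k) = sqrt(5 + k)
D + 94*K(q(-4)) = 1/112 + 94*sqrt(5 - (4 - 4)**2/3) = 1/112 + 94*sqrt(5 - 1/3*0**2) = 1/112 + 94*sqrt(5 - 1/3*0) = 1/112 + 94*sqrt(5 + 0) = 1/112 + 94*sqrt(5)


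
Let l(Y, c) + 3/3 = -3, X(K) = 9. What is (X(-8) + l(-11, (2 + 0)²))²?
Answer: 25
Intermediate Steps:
l(Y, c) = -4 (l(Y, c) = -1 - 3 = -4)
(X(-8) + l(-11, (2 + 0)²))² = (9 - 4)² = 5² = 25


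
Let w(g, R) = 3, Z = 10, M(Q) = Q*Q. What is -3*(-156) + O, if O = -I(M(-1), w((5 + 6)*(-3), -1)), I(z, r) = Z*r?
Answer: 438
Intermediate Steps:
M(Q) = Q²
I(z, r) = 10*r
O = -30 (O = -10*3 = -1*30 = -30)
-3*(-156) + O = -3*(-156) - 30 = 468 - 30 = 438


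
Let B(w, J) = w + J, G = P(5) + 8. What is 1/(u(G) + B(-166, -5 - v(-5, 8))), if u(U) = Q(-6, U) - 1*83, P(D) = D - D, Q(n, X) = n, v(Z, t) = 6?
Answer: -1/266 ≈ -0.0037594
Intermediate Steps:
P(D) = 0
G = 8 (G = 0 + 8 = 8)
B(w, J) = J + w
u(U) = -89 (u(U) = -6 - 1*83 = -6 - 83 = -89)
1/(u(G) + B(-166, -5 - v(-5, 8))) = 1/(-89 + ((-5 - 1*6) - 166)) = 1/(-89 + ((-5 - 6) - 166)) = 1/(-89 + (-11 - 166)) = 1/(-89 - 177) = 1/(-266) = -1/266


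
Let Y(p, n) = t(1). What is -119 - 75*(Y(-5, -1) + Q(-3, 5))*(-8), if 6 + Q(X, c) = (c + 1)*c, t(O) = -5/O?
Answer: 11281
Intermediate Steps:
Q(X, c) = -6 + c*(1 + c) (Q(X, c) = -6 + (c + 1)*c = -6 + (1 + c)*c = -6 + c*(1 + c))
Y(p, n) = -5 (Y(p, n) = -5/1 = -5*1 = -5)
-119 - 75*(Y(-5, -1) + Q(-3, 5))*(-8) = -119 - 75*(-5 + (-6 + 5 + 5²))*(-8) = -119 - 75*(-5 + (-6 + 5 + 25))*(-8) = -119 - 75*(-5 + 24)*(-8) = -119 - 1425*(-8) = -119 - 75*(-152) = -119 + 11400 = 11281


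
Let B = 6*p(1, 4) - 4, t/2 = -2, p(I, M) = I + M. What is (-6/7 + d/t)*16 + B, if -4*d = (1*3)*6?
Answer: 212/7 ≈ 30.286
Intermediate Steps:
t = -4 (t = 2*(-2) = -4)
d = -9/2 (d = -1*3*6/4 = -3*6/4 = -¼*18 = -9/2 ≈ -4.5000)
B = 26 (B = 6*(1 + 4) - 4 = 6*5 - 4 = 30 - 4 = 26)
(-6/7 + d/t)*16 + B = (-6/7 - 9/2/(-4))*16 + 26 = (-6*⅐ - 9/2*(-¼))*16 + 26 = (-6/7 + 9/8)*16 + 26 = (15/56)*16 + 26 = 30/7 + 26 = 212/7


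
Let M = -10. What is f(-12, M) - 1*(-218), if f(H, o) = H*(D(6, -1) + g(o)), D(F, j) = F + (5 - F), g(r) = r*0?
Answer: 158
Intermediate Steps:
g(r) = 0
D(F, j) = 5
f(H, o) = 5*H (f(H, o) = H*(5 + 0) = H*5 = 5*H)
f(-12, M) - 1*(-218) = 5*(-12) - 1*(-218) = -60 + 218 = 158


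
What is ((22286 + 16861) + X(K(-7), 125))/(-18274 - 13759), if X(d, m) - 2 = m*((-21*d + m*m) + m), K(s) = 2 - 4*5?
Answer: -2055149/32033 ≈ -64.157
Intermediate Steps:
K(s) = -18 (K(s) = 2 - 20 = -18)
X(d, m) = 2 + m*(m + m² - 21*d) (X(d, m) = 2 + m*((-21*d + m*m) + m) = 2 + m*((-21*d + m²) + m) = 2 + m*((m² - 21*d) + m) = 2 + m*(m + m² - 21*d))
((22286 + 16861) + X(K(-7), 125))/(-18274 - 13759) = ((22286 + 16861) + (2 + 125² + 125³ - 21*(-18)*125))/(-18274 - 13759) = (39147 + (2 + 15625 + 1953125 + 47250))/(-32033) = (39147 + 2016002)*(-1/32033) = 2055149*(-1/32033) = -2055149/32033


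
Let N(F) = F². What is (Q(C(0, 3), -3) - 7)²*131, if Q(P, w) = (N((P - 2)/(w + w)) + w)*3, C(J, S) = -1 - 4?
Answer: 2678819/144 ≈ 18603.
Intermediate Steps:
C(J, S) = -5
Q(P, w) = 3*w + 3*(-2 + P)²/(4*w²) (Q(P, w) = (((P - 2)/(w + w))² + w)*3 = (((-2 + P)/((2*w)))² + w)*3 = (((-2 + P)*(1/(2*w)))² + w)*3 = (((-2 + P)/(2*w))² + w)*3 = ((-2 + P)²/(4*w²) + w)*3 = (w + (-2 + P)²/(4*w²))*3 = 3*w + 3*(-2 + P)²/(4*w²))
(Q(C(0, 3), -3) - 7)²*131 = ((3*(-3) + (¾)*(-2 - 5)²/(-3)²) - 7)²*131 = ((-9 + (¾)*(⅑)*(-7)²) - 7)²*131 = ((-9 + (¾)*(⅑)*49) - 7)²*131 = ((-9 + 49/12) - 7)²*131 = (-59/12 - 7)²*131 = (-143/12)²*131 = (20449/144)*131 = 2678819/144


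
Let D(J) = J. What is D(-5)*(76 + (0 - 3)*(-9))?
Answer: -515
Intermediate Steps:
D(-5)*(76 + (0 - 3)*(-9)) = -5*(76 + (0 - 3)*(-9)) = -5*(76 - 3*(-9)) = -5*(76 + 27) = -5*103 = -515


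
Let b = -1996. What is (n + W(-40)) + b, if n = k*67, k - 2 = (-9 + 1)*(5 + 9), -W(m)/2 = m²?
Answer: -12566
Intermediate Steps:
W(m) = -2*m²
k = -110 (k = 2 + (-9 + 1)*(5 + 9) = 2 - 8*14 = 2 - 112 = -110)
n = -7370 (n = -110*67 = -7370)
(n + W(-40)) + b = (-7370 - 2*(-40)²) - 1996 = (-7370 - 2*1600) - 1996 = (-7370 - 3200) - 1996 = -10570 - 1996 = -12566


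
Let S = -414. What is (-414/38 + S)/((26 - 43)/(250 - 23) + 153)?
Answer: -1832571/659566 ≈ -2.7785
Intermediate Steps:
(-414/38 + S)/((26 - 43)/(250 - 23) + 153) = (-414/38 - 414)/((26 - 43)/(250 - 23) + 153) = (-414*1/38 - 414)/(-17/227 + 153) = (-207/19 - 414)/(-17*1/227 + 153) = -8073/(19*(-17/227 + 153)) = -8073/(19*34714/227) = -8073/19*227/34714 = -1832571/659566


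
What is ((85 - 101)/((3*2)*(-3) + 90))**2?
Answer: 4/81 ≈ 0.049383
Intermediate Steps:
((85 - 101)/((3*2)*(-3) + 90))**2 = (-16/(6*(-3) + 90))**2 = (-16/(-18 + 90))**2 = (-16/72)**2 = (-16*1/72)**2 = (-2/9)**2 = 4/81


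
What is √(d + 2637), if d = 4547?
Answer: 4*√449 ≈ 84.759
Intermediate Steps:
√(d + 2637) = √(4547 + 2637) = √7184 = 4*√449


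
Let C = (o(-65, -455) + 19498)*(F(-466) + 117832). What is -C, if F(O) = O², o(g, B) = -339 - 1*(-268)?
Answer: -6507811876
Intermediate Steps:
o(g, B) = -71 (o(g, B) = -339 + 268 = -71)
C = 6507811876 (C = (-71 + 19498)*((-466)² + 117832) = 19427*(217156 + 117832) = 19427*334988 = 6507811876)
-C = -1*6507811876 = -6507811876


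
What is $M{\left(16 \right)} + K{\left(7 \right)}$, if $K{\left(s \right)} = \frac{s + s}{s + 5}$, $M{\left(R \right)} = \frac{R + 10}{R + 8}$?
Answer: $\frac{9}{4} \approx 2.25$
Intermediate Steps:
$M{\left(R \right)} = \frac{10 + R}{8 + R}$
$K{\left(s \right)} = \frac{2 s}{5 + s}$
$M{\left(16 \right)} + K{\left(7 \right)} = \frac{10 + 16}{8 + 16} + 2 \cdot 7 \frac{1}{5 + 7} = \frac{1}{24} \cdot 26 + 2 \cdot 7 \cdot \frac{1}{12} = \frac{13}{12} + \frac{7}{6} = \frac{9}{4}$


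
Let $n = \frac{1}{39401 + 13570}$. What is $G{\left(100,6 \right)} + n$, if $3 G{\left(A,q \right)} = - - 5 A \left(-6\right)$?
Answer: $- \frac{52970999}{52971} \approx -1000.0$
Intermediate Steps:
$n = \frac{1}{52971} \approx 1.8878 \cdot 10^{-5}$
$G{\left(A,q \right)} = - 10 A$ ($G{\left(A,q \right)} = \frac{\left(-1\right) - 5 A \left(-6\right)}{3} = \frac{\left(-1\right) 30 A}{3} = \frac{\left(-30\right) A}{3} = - 10 A$)
$G{\left(100,6 \right)} + n = \left(-10\right) 100 + \frac{1}{52971} = -1000 + \frac{1}{52971} = - \frac{52970999}{52971}$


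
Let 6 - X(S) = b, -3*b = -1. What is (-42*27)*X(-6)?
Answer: -6426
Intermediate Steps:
b = ⅓ (b = -⅓*(-1) = ⅓ ≈ 0.33333)
X(S) = 17/3 (X(S) = 6 - 1*⅓ = 6 - ⅓ = 17/3)
(-42*27)*X(-6) = -42*27*(17/3) = -1134*17/3 = -6426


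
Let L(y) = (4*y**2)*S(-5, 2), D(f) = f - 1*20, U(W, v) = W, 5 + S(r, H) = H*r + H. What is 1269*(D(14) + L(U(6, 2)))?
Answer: -2383182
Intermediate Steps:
S(r, H) = -5 + H + H*r (S(r, H) = -5 + (H*r + H) = -5 + (H + H*r) = -5 + H + H*r)
D(f) = -20 + f (D(f) = f - 20 = -20 + f)
L(y) = -52*y**2 (L(y) = (4*y**2)*(-5 + 2 + 2*(-5)) = (4*y**2)*(-5 + 2 - 10) = (4*y**2)*(-13) = -52*y**2)
1269*(D(14) + L(U(6, 2))) = 1269*((-20 + 14) - 52*6**2) = 1269*(-6 - 52*36) = 1269*(-6 - 1872) = 1269*(-1878) = -2383182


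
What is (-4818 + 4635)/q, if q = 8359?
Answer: -183/8359 ≈ -0.021893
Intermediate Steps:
(-4818 + 4635)/q = (-4818 + 4635)/8359 = -183*1/8359 = -183/8359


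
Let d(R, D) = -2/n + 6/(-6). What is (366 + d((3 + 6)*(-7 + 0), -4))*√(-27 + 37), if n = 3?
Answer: 1093*√10/3 ≈ 1152.1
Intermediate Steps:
d(R, D) = -5/3 (d(R, D) = -2/3 + 6/(-6) = -2*⅓ + 6*(-⅙) = -⅔ - 1 = -5/3)
(366 + d((3 + 6)*(-7 + 0), -4))*√(-27 + 37) = (366 - 5/3)*√(-27 + 37) = 1093*√10/3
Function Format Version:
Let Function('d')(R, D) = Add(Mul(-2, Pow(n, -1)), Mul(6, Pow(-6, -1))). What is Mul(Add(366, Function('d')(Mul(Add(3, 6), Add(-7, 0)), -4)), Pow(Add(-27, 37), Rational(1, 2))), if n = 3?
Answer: Mul(Rational(1093, 3), Pow(10, Rational(1, 2))) ≈ 1152.1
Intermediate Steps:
Function('d')(R, D) = Rational(-5, 3) (Function('d')(R, D) = Add(Mul(-2, Pow(3, -1)), Mul(6, Pow(-6, -1))) = Add(Mul(-2, Rational(1, 3)), Mul(6, Rational(-1, 6))) = Add(Rational(-2, 3), -1) = Rational(-5, 3))
Mul(Add(366, Function('d')(Mul(Add(3, 6), Add(-7, 0)), -4)), Pow(Add(-27, 37), Rational(1, 2))) = Mul(Add(366, Rational(-5, 3)), Pow(Add(-27, 37), Rational(1, 2))) = Mul(Rational(1093, 3), Pow(10, Rational(1, 2)))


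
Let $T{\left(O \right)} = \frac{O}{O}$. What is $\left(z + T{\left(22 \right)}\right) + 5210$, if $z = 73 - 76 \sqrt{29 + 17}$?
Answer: $5284 - 76 \sqrt{46} \approx 4768.5$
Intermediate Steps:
$T{\left(O \right)} = 1$
$z = 73 - 76 \sqrt{46} \approx -442.46$
$\left(z + T{\left(22 \right)}\right) + 5210 = \left(\left(73 - 76 \sqrt{46}\right) + 1\right) + 5210 = \left(74 - 76 \sqrt{46}\right) + 5210 = 5284 - 76 \sqrt{46}$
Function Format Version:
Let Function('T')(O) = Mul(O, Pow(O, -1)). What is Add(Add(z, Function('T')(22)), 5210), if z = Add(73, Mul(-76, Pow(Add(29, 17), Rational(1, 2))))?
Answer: Add(5284, Mul(-76, Pow(46, Rational(1, 2)))) ≈ 4768.5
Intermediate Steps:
Function('T')(O) = 1
z = Add(73, Mul(-76, Pow(46, Rational(1, 2)))) ≈ -442.46
Add(Add(z, Function('T')(22)), 5210) = Add(Add(Add(73, Mul(-76, Pow(46, Rational(1, 2)))), 1), 5210) = Add(Add(74, Mul(-76, Pow(46, Rational(1, 2)))), 5210) = Add(5284, Mul(-76, Pow(46, Rational(1, 2))))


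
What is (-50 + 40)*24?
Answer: -240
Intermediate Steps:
(-50 + 40)*24 = -10*24 = -240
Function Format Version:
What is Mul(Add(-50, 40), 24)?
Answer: -240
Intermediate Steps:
Mul(Add(-50, 40), 24) = Mul(-10, 24) = -240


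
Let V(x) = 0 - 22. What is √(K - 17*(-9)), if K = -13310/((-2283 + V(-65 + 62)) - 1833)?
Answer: 2*√167181407/2069 ≈ 12.499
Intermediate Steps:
V(x) = -22
K = 6655/2069 (K = -13310/((-2283 - 22) - 1833) = -13310/(-2305 - 1833) = -13310/(-4138) = -13310*(-1/4138) = 6655/2069 ≈ 3.2165)
√(K - 17*(-9)) = √(6655/2069 - 17*(-9)) = √(6655/2069 + 153) = √(323212/2069) = 2*√167181407/2069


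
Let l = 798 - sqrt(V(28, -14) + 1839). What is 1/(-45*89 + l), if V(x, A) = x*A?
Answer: -3207/10283402 + sqrt(1447)/10283402 ≈ -0.00030816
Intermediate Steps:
V(x, A) = A*x
l = 798 - sqrt(1447) (l = 798 - sqrt(-14*28 + 1839) = 798 - sqrt(-392 + 1839) = 798 - sqrt(1447) ≈ 759.96)
1/(-45*89 + l) = 1/(-45*89 + (798 - sqrt(1447))) = 1/(-4005 + (798 - sqrt(1447))) = 1/(-3207 - sqrt(1447))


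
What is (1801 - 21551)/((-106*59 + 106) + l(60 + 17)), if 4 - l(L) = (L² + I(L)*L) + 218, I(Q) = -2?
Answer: 19750/12137 ≈ 1.6273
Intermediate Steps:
l(L) = -214 - L² + 2*L (l(L) = 4 - ((L² - 2*L) + 218) = 4 - (218 + L² - 2*L) = 4 + (-218 - L² + 2*L) = -214 - L² + 2*L)
(1801 - 21551)/((-106*59 + 106) + l(60 + 17)) = (1801 - 21551)/((-106*59 + 106) + (-214 - (60 + 17)² + 2*(60 + 17))) = -19750/((-6254 + 106) + (-214 - 1*77² + 2*77)) = -19750/(-6148 + (-214 - 1*5929 + 154)) = -19750/(-6148 + (-214 - 5929 + 154)) = -19750/(-6148 - 5989) = -19750/(-12137) = -19750*(-1/12137) = 19750/12137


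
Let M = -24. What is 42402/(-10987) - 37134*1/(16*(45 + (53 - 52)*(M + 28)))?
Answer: -220617213/4306904 ≈ -51.224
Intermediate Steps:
42402/(-10987) - 37134*1/(16*(45 + (53 - 52)*(M + 28))) = 42402/(-10987) - 37134*1/(16*(45 + (53 - 52)*(-24 + 28))) = 42402*(-1/10987) - 37134*1/(16*(45 + 1*4)) = -42402/10987 - 37134*1/(16*(45 + 4)) = -42402/10987 - 37134/(16*49) = -42402/10987 - 37134/784 = -42402/10987 - 37134*1/784 = -42402/10987 - 18567/392 = -220617213/4306904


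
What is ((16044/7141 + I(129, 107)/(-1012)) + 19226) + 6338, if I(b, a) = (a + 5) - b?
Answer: 184759512213/7226692 ≈ 25566.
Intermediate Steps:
I(b, a) = 5 + a - b (I(b, a) = (5 + a) - b = 5 + a - b)
((16044/7141 + I(129, 107)/(-1012)) + 19226) + 6338 = ((16044/7141 + (5 + 107 - 1*129)/(-1012)) + 19226) + 6338 = ((16044*(1/7141) + (5 + 107 - 129)*(-1/1012)) + 19226) + 6338 = ((16044/7141 - 17*(-1/1012)) + 19226) + 6338 = ((16044/7141 + 17/1012) + 19226) + 6338 = (16357925/7226692 + 19226) + 6338 = 138956738317/7226692 + 6338 = 184759512213/7226692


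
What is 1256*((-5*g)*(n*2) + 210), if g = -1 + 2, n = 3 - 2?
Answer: 251200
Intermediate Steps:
n = 1
g = 1
1256*((-5*g)*(n*2) + 210) = 1256*((-5*1)*(1*2) + 210) = 1256*(-5*2 + 210) = 1256*(-10 + 210) = 1256*200 = 251200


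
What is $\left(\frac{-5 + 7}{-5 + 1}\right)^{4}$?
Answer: $\frac{1}{16} \approx 0.0625$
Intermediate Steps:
$\left(\frac{-5 + 7}{-5 + 1}\right)^{4} = \left(\frac{2}{-4}\right)^{4} = \left(2 \left(- \frac{1}{4}\right)\right)^{4} = \left(- \frac{1}{2}\right)^{4} = \frac{1}{16}$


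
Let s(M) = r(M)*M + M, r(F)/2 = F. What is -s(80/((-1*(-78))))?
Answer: -4760/1521 ≈ -3.1295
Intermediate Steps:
r(F) = 2*F
s(M) = M + 2*M² (s(M) = (2*M)*M + M = 2*M² + M = M + 2*M²)
-s(80/((-1*(-78)))) = -80/((-1*(-78)))*(1 + 2*(80/((-1*(-78))))) = -80/78*(1 + 2*(80/78)) = -80*(1/78)*(1 + 2*(80*(1/78))) = -40*(1 + 2*(40/39))/39 = -40*(1 + 80/39)/39 = -40*119/(39*39) = -1*4760/1521 = -4760/1521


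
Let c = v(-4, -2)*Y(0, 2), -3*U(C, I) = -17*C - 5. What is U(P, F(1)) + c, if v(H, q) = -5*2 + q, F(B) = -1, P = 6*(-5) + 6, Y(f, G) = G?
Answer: -475/3 ≈ -158.33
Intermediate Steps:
P = -24 (P = -30 + 6 = -24)
v(H, q) = -10 + q
U(C, I) = 5/3 + 17*C/3 (U(C, I) = -(-17*C - 5)/3 = -(-5 - 17*C)/3 = 5/3 + 17*C/3)
c = -24 (c = (-10 - 2)*2 = -12*2 = -24)
U(P, F(1)) + c = (5/3 + (17/3)*(-24)) - 24 = (5/3 - 136) - 24 = -403/3 - 24 = -475/3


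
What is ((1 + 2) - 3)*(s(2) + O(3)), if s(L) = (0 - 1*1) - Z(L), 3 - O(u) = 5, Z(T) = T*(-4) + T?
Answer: 0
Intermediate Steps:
Z(T) = -3*T (Z(T) = -4*T + T = -3*T)
O(u) = -2 (O(u) = 3 - 1*5 = 3 - 5 = -2)
s(L) = -1 + 3*L (s(L) = (0 - 1*1) - (-3)*L = (0 - 1) + 3*L = -1 + 3*L)
((1 + 2) - 3)*(s(2) + O(3)) = ((1 + 2) - 3)*((-1 + 3*2) - 2) = (3 - 3)*((-1 + 6) - 2) = 0*(5 - 2) = 0*3 = 0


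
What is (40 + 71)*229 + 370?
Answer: 25789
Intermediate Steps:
(40 + 71)*229 + 370 = 111*229 + 370 = 25419 + 370 = 25789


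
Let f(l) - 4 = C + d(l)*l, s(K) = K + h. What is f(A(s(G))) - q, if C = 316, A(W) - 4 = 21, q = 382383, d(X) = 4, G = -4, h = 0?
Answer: -381963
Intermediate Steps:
s(K) = K (s(K) = K + 0 = K)
A(W) = 25 (A(W) = 4 + 21 = 25)
f(l) = 320 + 4*l (f(l) = 4 + (316 + 4*l) = 320 + 4*l)
f(A(s(G))) - q = (320 + 4*25) - 1*382383 = (320 + 100) - 382383 = 420 - 382383 = -381963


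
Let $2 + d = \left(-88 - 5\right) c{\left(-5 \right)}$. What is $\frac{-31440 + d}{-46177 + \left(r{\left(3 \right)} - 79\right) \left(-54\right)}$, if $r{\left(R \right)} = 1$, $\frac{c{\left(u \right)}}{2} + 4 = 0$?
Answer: $\frac{30698}{41965} \approx 0.73151$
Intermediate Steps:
$c{\left(u \right)} = -8$ ($c{\left(u \right)} = -8 + 2 \cdot 0 = -8 + 0 = -8$)
$d = 742$ ($d = -2 + \left(-88 - 5\right) \left(-8\right) = -2 - -744 = -2 + 744 = 742$)
$\frac{-31440 + d}{-46177 + \left(r{\left(3 \right)} - 79\right) \left(-54\right)} = \frac{-31440 + 742}{-46177 + \left(1 - 79\right) \left(-54\right)} = - \frac{30698}{-46177 - -4212} = - \frac{30698}{-46177 + 4212} = - \frac{30698}{-41965} = \left(-30698\right) \left(- \frac{1}{41965}\right) = \frac{30698}{41965}$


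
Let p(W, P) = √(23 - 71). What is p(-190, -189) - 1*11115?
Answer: -11115 + 4*I*√3 ≈ -11115.0 + 6.9282*I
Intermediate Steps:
p(W, P) = 4*I*√3 (p(W, P) = √(-48) = 4*I*√3)
p(-190, -189) - 1*11115 = 4*I*√3 - 1*11115 = 4*I*√3 - 11115 = -11115 + 4*I*√3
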